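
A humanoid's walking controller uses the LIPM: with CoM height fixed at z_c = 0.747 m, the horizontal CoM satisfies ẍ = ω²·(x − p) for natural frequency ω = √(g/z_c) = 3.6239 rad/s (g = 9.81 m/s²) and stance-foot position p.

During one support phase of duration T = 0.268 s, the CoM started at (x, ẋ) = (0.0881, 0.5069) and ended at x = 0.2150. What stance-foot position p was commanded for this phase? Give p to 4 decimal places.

p = 0.1496

ωT = 3.6239·0.268 = 0.971205; cosh(ωT) = 1.509876, sinh(ωT) = 1.131250
x(T) = p + (x₀−p)·cosh(ωT) + (ẋ₀/ω)·sinh(ωT) ⇒ p·(1 − cosh) = x(T) − x₀·cosh − (ẋ₀/ω)·sinh
numerator   = 0.2150 − (0.0881)·1.509876 − (0.5069/3.6239)·1.131250 = -0.076256
denominator = 1 − 1.509876 = -0.509876
p = -0.076256 / -0.509876 = 0.1496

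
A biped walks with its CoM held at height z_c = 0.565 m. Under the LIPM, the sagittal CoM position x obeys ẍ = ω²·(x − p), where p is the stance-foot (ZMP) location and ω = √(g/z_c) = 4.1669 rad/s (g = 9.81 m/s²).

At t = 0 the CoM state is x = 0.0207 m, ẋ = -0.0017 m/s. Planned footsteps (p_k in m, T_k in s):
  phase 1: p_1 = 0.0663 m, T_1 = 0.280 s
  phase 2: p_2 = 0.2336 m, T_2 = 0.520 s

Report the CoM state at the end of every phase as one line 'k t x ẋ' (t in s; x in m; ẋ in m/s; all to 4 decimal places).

phase 1: p=0.0663, T=0.280, ωT=1.166732, cosh=1.761432, sinh=1.450049; start (x,ẋ)=(0.020700, -0.001700) → end (x,ẋ)=(-0.014613, -0.278519)
phase 2: p=0.2336, T=0.520, ωT=2.166788, cosh=4.422371, sinh=4.307826; start (x,ẋ)=(-0.014613, -0.278519) → end (x,ẋ)=(-1.152028, -5.687206)

1 0.2800 -0.0146 -0.2785
2 0.8000 -1.1520 -5.6872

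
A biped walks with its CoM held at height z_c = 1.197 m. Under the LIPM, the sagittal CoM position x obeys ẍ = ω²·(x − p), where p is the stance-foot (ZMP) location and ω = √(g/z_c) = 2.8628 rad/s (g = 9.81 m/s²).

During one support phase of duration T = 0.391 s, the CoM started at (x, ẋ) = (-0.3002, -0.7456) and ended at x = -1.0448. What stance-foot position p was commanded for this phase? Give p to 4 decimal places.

ωT = 2.8628·0.391 = 1.119355; cosh(ωT) = 1.694684, sinh(ωT) = 1.368194
x(T) = p + (x₀−p)·cosh(ωT) + (ẋ₀/ω)·sinh(ωT) ⇒ p·(1 − cosh) = x(T) − x₀·cosh − (ẋ₀/ω)·sinh
numerator   = -1.0448 − (-0.3002)·1.694684 − (-0.7456/2.8628)·1.368194 = -0.179718
denominator = 1 − 1.694684 = -0.694684
p = -0.179718 / -0.694684 = 0.2587

p = 0.2587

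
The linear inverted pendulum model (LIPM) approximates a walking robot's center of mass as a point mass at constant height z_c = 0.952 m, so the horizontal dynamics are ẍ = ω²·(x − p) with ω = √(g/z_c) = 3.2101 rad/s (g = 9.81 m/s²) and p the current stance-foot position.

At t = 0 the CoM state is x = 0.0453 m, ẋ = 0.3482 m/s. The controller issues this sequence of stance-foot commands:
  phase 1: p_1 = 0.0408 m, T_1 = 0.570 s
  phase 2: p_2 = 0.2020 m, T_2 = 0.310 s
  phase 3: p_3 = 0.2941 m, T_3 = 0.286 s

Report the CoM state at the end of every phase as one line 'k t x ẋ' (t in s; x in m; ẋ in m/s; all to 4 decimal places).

1 0.5700 0.3845 1.1568
2 0.8800 0.9034 2.4626
3 1.1660 1.9862 5.6341

phase 1: p=0.0408, T=0.570, ωT=1.829757, cosh=3.196412, sinh=3.035960; start (x,ẋ)=(0.045300, 0.348200) → end (x,ẋ)=(0.384495, 1.156847)
phase 2: p=0.2020, T=0.310, ωT=0.995131, cosh=1.537377, sinh=1.167702; start (x,ẋ)=(0.384495, 1.156847) → end (x,ẋ)=(0.903376, 2.462580)
phase 3: p=0.2941, T=0.286, ωT=0.918089, cosh=1.451890, sinh=1.052609; start (x,ẋ)=(0.903376, 2.462580) → end (x,ẋ)=(1.986195, 5.634127)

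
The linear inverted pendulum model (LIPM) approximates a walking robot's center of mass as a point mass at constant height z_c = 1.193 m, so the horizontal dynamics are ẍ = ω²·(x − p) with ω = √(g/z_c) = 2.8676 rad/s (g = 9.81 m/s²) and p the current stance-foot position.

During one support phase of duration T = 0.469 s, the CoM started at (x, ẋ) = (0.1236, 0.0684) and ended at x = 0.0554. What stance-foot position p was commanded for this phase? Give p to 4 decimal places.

ωT = 2.8676·0.469 = 1.344904; cosh(ωT) = 2.049192, sinh(ωT) = 1.788628
x(T) = p + (x₀−p)·cosh(ωT) + (ẋ₀/ω)·sinh(ωT) ⇒ p·(1 − cosh) = x(T) − x₀·cosh − (ẋ₀/ω)·sinh
numerator   = 0.0554 − (0.1236)·2.049192 − (0.0684/2.8676)·1.788628 = -0.240544
denominator = 1 − 2.049192 = -1.049192
p = -0.240544 / -1.049192 = 0.2293

p = 0.2293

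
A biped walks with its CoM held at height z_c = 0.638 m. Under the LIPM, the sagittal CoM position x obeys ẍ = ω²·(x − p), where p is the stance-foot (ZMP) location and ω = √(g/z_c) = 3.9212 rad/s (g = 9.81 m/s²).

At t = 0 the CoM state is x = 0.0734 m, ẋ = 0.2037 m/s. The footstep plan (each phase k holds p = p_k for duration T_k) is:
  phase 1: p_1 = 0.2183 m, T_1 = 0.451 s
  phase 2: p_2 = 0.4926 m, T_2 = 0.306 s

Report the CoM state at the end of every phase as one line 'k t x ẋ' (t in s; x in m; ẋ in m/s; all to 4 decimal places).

1 0.4510 -0.0709 -1.0024
2 0.7570 -0.9135 -5.1499

phase 1: p=0.2183, T=0.451, ωT=1.768461, cosh=3.016211, sinh=2.845615; start (x,ẋ)=(0.073400, 0.203700) → end (x,ẋ)=(-0.070924, -1.002425)
phase 2: p=0.4926, T=0.306, ωT=1.199887, cosh=1.810485, sinh=1.509257; start (x,ẋ)=(-0.070924, -1.002425) → end (x,ẋ)=(-0.913482, -5.149866)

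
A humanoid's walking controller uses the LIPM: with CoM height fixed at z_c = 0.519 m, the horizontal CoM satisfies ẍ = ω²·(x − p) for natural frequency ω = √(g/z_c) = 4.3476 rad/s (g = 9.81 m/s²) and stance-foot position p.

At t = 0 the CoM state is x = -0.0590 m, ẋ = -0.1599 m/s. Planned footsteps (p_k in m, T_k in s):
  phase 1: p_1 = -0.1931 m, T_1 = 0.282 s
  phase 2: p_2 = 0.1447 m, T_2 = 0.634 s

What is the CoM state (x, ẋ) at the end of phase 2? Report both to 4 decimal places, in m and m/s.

phase 1: p=-0.1931, T=0.282, ωT=1.226023, cosh=1.850554, sinh=1.557097; start (x,ẋ)=(-0.059000, -0.159900) → end (x,ẋ)=(-0.002209, 0.611904)
phase 2: p=0.1447, T=0.634, ωT=2.756378, cosh=7.903124, sinh=7.839602; start (x,ẋ)=(-0.002209, 0.611904) → end (x,ẋ)=(0.087047, -0.171211)

x = 0.0870, ẋ = -0.1712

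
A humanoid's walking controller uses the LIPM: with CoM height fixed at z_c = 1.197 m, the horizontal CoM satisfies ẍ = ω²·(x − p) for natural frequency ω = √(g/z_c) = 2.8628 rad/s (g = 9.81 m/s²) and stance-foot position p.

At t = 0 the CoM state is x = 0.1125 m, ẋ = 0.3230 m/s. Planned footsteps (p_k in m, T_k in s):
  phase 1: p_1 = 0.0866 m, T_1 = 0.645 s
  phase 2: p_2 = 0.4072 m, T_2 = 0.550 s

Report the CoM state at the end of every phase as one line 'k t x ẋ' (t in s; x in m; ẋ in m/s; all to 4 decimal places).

phase 1: p=0.0866, T=0.645, ωT=1.846506, cosh=3.247712, sinh=3.089925; start (x,ẋ)=(0.112500, 0.323000) → end (x,ẋ)=(0.519341, 1.278118)
phase 2: p=0.4072, T=0.550, ωT=1.574540, cosh=2.517811, sinh=2.310709; start (x,ẋ)=(0.519341, 1.278118) → end (x,ẋ)=(1.721184, 3.959887)

1 0.6450 0.5193 1.2781
2 1.1950 1.7212 3.9599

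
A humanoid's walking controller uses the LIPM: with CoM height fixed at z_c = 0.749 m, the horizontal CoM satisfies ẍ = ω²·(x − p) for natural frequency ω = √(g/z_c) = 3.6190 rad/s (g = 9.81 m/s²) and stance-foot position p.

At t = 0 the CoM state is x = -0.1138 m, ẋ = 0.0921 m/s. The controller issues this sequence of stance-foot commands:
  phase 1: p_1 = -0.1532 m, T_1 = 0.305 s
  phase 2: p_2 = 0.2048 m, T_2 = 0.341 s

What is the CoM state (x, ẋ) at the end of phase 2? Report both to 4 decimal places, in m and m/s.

x = -0.1256, ẋ = -0.8236

phase 1: p=-0.1532, T=0.305, ωT=1.103795, cosh=1.673599, sinh=1.341989; start (x,ẋ)=(-0.113800, 0.092100) → end (x,ẋ)=(-0.053108, 0.345491)
phase 2: p=0.2048, T=0.341, ωT=1.234079, cosh=1.863158, sinh=1.572055; start (x,ẋ)=(-0.053108, 0.345491) → end (x,ẋ)=(-0.125646, -0.823603)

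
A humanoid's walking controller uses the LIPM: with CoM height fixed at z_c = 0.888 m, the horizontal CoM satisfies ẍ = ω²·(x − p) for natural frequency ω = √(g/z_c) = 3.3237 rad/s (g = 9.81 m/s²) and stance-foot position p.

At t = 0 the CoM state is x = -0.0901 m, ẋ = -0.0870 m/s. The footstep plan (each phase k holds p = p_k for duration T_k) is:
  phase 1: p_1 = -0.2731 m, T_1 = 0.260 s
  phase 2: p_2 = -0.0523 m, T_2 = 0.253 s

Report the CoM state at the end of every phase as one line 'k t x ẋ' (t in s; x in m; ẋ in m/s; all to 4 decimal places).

phase 1: p=-0.2731, T=0.260, ωT=0.864162, cosh=1.397211, sinh=0.975806; start (x,ẋ)=(-0.090100, -0.087000) → end (x,ẋ)=(-0.042953, 0.471964)
phase 2: p=-0.0523, T=0.253, ωT=0.840896, cosh=1.374884, sinh=0.943560; start (x,ẋ)=(-0.042953, 0.471964) → end (x,ẋ)=(0.094536, 0.678210)

1 0.2600 -0.0430 0.4720
2 0.5130 0.0945 0.6782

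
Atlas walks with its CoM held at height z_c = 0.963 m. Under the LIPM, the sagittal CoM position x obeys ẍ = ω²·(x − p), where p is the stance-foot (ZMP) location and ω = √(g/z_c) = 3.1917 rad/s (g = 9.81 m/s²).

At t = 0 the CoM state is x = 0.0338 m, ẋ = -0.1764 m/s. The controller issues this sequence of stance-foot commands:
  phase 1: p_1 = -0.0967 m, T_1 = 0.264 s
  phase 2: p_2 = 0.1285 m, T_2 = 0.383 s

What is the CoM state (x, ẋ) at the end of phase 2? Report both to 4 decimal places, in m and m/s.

phase 1: p=-0.0967, T=0.264, ωT=0.842609, cosh=1.376502, sinh=0.945916; start (x,ẋ)=(0.033800, -0.176400) → end (x,ẋ)=(0.030654, 0.151175)
phase 2: p=0.1285, T=0.383, ωT=1.222421, cosh=1.844957, sinh=1.550441; start (x,ẋ)=(0.030654, 0.151175) → end (x,ẋ)=(0.021416, -0.205282)

x = 0.0214, ẋ = -0.2053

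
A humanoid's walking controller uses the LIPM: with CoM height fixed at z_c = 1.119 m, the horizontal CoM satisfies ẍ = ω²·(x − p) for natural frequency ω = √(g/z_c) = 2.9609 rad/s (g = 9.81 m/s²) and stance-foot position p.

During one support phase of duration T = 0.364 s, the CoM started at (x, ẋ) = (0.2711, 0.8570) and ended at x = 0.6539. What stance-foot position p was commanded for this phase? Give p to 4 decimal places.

p = 0.2604

ωT = 2.9609·0.364 = 1.077768; cosh(ωT) = 1.639234, sinh(ωT) = 1.298879
x(T) = p + (x₀−p)·cosh(ωT) + (ẋ₀/ω)·sinh(ωT) ⇒ p·(1 − cosh) = x(T) − x₀·cosh − (ẋ₀/ω)·sinh
numerator   = 0.6539 − (0.2711)·1.639234 − (0.8570/2.9609)·1.298879 = -0.166443
denominator = 1 − 1.639234 = -0.639234
p = -0.166443 / -0.639234 = 0.2604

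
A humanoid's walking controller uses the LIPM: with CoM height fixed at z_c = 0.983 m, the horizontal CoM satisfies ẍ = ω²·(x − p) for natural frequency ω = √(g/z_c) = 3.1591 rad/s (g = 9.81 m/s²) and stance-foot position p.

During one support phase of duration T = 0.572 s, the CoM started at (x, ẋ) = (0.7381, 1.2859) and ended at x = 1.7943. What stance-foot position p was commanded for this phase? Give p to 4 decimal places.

p = 0.8087

ωT = 3.1591·0.572 = 1.807005; cosh(ωT) = 3.128160, sinh(ωT) = 2.964015
x(T) = p + (x₀−p)·cosh(ωT) + (ẋ₀/ω)·sinh(ωT) ⇒ p·(1 − cosh) = x(T) − x₀·cosh − (ẋ₀/ω)·sinh
numerator   = 1.7943 − (0.7381)·3.128160 − (1.2859/3.1591)·2.964015 = -1.721086
denominator = 1 − 3.128160 = -2.128160
p = -1.721086 / -2.128160 = 0.8087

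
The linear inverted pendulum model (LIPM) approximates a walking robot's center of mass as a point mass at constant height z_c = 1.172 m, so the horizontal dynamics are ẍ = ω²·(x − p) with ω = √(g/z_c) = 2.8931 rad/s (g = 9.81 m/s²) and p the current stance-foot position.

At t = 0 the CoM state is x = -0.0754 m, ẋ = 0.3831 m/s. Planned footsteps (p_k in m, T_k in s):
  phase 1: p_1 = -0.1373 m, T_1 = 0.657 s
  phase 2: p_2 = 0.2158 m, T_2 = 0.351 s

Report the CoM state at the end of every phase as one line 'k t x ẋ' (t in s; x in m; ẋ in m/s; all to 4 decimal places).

phase 1: p=-0.1373, T=0.657, ωT=1.900767, cosh=3.420238, sinh=3.270784; start (x,ẋ)=(-0.075400, 0.383100) → end (x,ẋ)=(0.507525, 1.896035)
phase 2: p=0.2158, T=0.351, ωT=1.015478, cosh=1.561456, sinh=1.199227; start (x,ẋ)=(0.507525, 1.896035) → end (x,ẋ)=(1.457247, 3.972710)

1 0.6570 0.5075 1.8960
2 1.0080 1.4572 3.9727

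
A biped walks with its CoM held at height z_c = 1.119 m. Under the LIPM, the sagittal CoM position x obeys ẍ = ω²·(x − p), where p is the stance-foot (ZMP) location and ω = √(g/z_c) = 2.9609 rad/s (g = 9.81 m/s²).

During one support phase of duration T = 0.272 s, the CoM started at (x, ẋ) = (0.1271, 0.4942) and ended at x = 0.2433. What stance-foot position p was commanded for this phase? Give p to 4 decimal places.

ωT = 2.9609·0.272 = 0.805365; cosh(ωT) = 1.342219, sinh(ωT) = 0.895294
x(T) = p + (x₀−p)·cosh(ωT) + (ẋ₀/ω)·sinh(ωT) ⇒ p·(1 − cosh) = x(T) − x₀·cosh − (ẋ₀/ω)·sinh
numerator   = 0.2433 − (0.1271)·1.342219 − (0.4942/2.9609)·0.895294 = -0.076728
denominator = 1 − 1.342219 = -0.342219
p = -0.076728 / -0.342219 = 0.2242

p = 0.2242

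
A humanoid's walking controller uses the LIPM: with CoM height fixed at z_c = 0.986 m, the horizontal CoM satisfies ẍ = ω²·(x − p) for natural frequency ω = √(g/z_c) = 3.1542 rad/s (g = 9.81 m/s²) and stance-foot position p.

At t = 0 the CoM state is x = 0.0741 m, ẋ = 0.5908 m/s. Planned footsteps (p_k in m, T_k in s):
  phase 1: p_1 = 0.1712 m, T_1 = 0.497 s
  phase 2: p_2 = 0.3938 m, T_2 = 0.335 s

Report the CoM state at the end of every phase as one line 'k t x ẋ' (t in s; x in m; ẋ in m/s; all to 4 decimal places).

phase 1: p=0.1712, T=0.497, ωT=1.567637, cosh=2.501921, sinh=2.293384; start (x,ẋ)=(0.074100, 0.590800) → end (x,ẋ)=(0.357828, 0.775734)
phase 2: p=0.3938, T=0.335, ωT=1.056657, cosh=1.612177, sinh=1.264561; start (x,ẋ)=(0.357828, 0.775734) → end (x,ẋ)=(0.646808, 1.107138)

1 0.4970 0.3578 0.7757
2 0.8320 0.6468 1.1071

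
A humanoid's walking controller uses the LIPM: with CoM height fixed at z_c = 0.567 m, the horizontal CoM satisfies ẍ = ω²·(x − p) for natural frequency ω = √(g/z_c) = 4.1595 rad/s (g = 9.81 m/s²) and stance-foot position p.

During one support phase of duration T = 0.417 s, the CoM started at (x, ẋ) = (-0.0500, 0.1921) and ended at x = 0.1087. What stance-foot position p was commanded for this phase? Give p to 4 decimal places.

ωT = 4.1595·0.417 = 1.734512; cosh(ωT) = 2.921323, sinh(ωT) = 2.744836
x(T) = p + (x₀−p)·cosh(ωT) + (ẋ₀/ω)·sinh(ωT) ⇒ p·(1 − cosh) = x(T) − x₀·cosh − (ẋ₀/ω)·sinh
numerator   = 0.1087 − (-0.0500)·2.921323 − (0.1921/4.1595)·2.744836 = 0.128000
denominator = 1 − 2.921323 = -1.921323
p = 0.128000 / -1.921323 = -0.0666

p = -0.0666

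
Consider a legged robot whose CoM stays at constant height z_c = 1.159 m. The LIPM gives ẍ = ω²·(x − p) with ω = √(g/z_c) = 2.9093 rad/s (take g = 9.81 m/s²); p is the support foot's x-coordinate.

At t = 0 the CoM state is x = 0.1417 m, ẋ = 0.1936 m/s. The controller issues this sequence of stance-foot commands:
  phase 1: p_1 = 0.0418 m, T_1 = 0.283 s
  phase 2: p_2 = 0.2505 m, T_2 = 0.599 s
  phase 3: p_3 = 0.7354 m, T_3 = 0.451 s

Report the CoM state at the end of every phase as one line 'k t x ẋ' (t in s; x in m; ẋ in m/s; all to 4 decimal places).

1 0.2830 0.2387 0.5303
2 0.8820 0.7204 1.4660
3 1.3330 1.5735 2.8448

phase 1: p=0.0418, T=0.283, ωT=0.823332, cosh=1.358522, sinh=0.919555; start (x,ẋ)=(0.141700, 0.193600) → end (x,ẋ)=(0.238708, 0.530269)
phase 2: p=0.2505, T=0.599, ωT=1.742671, cosh=2.943816, sinh=2.768764; start (x,ẋ)=(0.238708, 0.530269) → end (x,ẋ)=(0.720441, 1.466030)
phase 3: p=0.7354, T=0.451, ωT=1.312094, cosh=1.991600, sinh=1.722344; start (x,ẋ)=(0.720441, 1.466030) → end (x,ẋ)=(1.573517, 2.844788)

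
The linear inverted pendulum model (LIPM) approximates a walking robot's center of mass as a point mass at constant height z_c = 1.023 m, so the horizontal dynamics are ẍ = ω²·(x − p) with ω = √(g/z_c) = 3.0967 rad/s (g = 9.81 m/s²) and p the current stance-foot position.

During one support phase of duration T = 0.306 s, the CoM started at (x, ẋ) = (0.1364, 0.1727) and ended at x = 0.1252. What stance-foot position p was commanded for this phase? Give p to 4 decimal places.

p = 0.2859

ωT = 3.0967·0.306 = 0.947590; cosh(ωT) = 1.483580, sinh(ωT) = 1.095906
x(T) = p + (x₀−p)·cosh(ωT) + (ẋ₀/ω)·sinh(ωT) ⇒ p·(1 − cosh) = x(T) − x₀·cosh − (ẋ₀/ω)·sinh
numerator   = 0.1252 − (0.1364)·1.483580 − (0.1727/3.0967)·1.095906 = -0.138278
denominator = 1 − 1.483580 = -0.483580
p = -0.138278 / -0.483580 = 0.2859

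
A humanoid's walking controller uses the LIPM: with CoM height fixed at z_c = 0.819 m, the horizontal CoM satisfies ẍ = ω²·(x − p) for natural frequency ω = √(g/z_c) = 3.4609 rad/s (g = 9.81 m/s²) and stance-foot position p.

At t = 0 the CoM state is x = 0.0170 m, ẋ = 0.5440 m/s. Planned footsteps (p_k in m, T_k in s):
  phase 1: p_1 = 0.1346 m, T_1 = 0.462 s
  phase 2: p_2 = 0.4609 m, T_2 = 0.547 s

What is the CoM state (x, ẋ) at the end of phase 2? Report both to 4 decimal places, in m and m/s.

x = -0.0009, ẋ = -1.3993

phase 1: p=0.1346, T=0.462, ωT=1.598936, cosh=2.574938, sinh=2.372826; start (x,ẋ)=(0.017000, 0.544000) → end (x,ẋ)=(0.204759, 0.435021)
phase 2: p=0.4609, T=0.547, ωT=1.893112, cosh=3.395302, sinh=3.244700; start (x,ẋ)=(0.204759, 0.435021) → end (x,ẋ)=(-0.000930, -1.399327)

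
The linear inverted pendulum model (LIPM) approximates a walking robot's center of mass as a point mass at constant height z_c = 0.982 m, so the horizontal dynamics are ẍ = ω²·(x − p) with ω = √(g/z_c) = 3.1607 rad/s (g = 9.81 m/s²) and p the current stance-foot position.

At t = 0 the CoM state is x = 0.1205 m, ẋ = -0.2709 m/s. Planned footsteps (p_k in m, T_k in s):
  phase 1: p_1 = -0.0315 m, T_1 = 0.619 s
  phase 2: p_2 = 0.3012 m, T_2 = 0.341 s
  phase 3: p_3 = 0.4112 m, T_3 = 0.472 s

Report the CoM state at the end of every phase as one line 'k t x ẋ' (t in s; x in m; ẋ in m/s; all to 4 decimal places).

phase 1: p=-0.0315, T=0.619, ωT=1.956473, cosh=3.607845, sinh=3.466489; start (x,ẋ)=(0.120500, -0.270900) → end (x,ẋ)=(0.219784, 0.688028)
phase 2: p=0.3012, T=0.341, ωT=1.077799, cosh=1.639274, sinh=1.298930; start (x,ẋ)=(0.219784, 0.688028) → end (x,ẋ)=(0.450490, 0.793609)
phase 3: p=0.4112, T=0.472, ωT=1.491850, cosh=2.335135, sinh=2.110179; start (x,ẋ)=(0.450490, 0.793609) → end (x,ẋ)=(1.032785, 2.115233)

1 0.6190 0.2198 0.6880
2 0.9600 0.4505 0.7936
3 1.4320 1.0328 2.1152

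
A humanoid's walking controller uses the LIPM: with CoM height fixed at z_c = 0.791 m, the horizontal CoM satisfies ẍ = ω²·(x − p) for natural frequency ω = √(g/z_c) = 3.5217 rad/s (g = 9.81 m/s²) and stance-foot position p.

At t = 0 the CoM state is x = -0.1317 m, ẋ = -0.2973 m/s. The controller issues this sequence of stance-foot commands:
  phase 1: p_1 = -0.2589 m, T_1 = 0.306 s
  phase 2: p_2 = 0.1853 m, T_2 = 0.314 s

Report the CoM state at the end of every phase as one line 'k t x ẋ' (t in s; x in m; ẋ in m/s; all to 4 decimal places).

1 0.3060 -0.1600 0.0945
2 0.6200 -0.3575 -1.4779

phase 1: p=-0.2589, T=0.306, ωT=1.077640, cosh=1.639068, sinh=1.298671; start (x,ẋ)=(-0.131700, -0.297300) → end (x,ẋ)=(-0.160044, 0.094458)
phase 2: p=0.1853, T=0.314, ωT=1.105814, cosh=1.676312, sinh=1.345371; start (x,ẋ)=(-0.160044, 0.094458) → end (x,ẋ)=(-0.357519, -1.477894)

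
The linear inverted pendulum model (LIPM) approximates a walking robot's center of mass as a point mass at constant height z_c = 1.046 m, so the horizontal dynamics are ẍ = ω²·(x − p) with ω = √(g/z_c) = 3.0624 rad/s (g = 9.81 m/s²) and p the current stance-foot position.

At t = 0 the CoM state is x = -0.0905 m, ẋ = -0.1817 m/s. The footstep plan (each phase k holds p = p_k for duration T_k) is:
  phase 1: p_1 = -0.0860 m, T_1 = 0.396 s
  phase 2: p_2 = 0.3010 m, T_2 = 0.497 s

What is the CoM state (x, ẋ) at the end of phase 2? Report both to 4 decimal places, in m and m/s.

x = -1.1176, ẋ = -4.0967

phase 1: p=-0.0860, T=0.396, ωT=1.212710, cosh=1.829988, sinh=1.532598; start (x,ẋ)=(-0.090500, -0.181700) → end (x,ẋ)=(-0.185168, -0.353629)
phase 2: p=0.3010, T=0.497, ωT=1.522013, cosh=2.399855, sinh=2.181583; start (x,ẋ)=(-0.185168, -0.353629) → end (x,ẋ)=(-1.117650, -4.096688)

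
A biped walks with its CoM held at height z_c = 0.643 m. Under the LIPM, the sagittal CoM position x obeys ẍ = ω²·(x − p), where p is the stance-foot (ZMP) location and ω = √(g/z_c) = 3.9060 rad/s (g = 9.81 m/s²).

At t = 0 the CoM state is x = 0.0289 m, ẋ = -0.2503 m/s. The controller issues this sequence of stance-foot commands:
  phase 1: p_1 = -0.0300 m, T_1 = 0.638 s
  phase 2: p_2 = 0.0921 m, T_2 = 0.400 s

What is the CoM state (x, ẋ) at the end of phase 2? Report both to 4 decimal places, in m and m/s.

phase 1: p=-0.0300, T=0.638, ωT=2.492028, cosh=6.084252, sinh=6.001510; start (x,ẋ)=(0.028900, -0.250300) → end (x,ẋ)=(-0.056220, -0.142160)
phase 2: p=0.0921, T=0.400, ωT=1.562400, cosh=2.489944, sinh=2.280312; start (x,ẋ)=(-0.056220, -0.142160) → end (x,ẋ)=(-0.360201, -1.675040)

x = -0.3602, ẋ = -1.6750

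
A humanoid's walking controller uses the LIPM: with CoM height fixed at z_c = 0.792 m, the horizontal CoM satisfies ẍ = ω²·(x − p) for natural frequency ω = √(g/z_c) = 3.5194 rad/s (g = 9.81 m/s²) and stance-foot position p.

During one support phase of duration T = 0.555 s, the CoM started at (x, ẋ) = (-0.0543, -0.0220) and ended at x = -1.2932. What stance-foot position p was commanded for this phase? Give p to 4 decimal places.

ωT = 3.5194·0.555 = 1.953267; cosh(ωT) = 3.596749, sinh(ωT) = 3.454939
x(T) = p + (x₀−p)·cosh(ωT) + (ẋ₀/ω)·sinh(ωT) ⇒ p·(1 − cosh) = x(T) − x₀·cosh − (ẋ₀/ω)·sinh
numerator   = -1.2932 − (-0.0543)·3.596749 − (-0.0220/3.5194)·3.454939 = -1.076299
denominator = 1 − 3.596749 = -2.596749
p = -1.076299 / -2.596749 = 0.4145

p = 0.4145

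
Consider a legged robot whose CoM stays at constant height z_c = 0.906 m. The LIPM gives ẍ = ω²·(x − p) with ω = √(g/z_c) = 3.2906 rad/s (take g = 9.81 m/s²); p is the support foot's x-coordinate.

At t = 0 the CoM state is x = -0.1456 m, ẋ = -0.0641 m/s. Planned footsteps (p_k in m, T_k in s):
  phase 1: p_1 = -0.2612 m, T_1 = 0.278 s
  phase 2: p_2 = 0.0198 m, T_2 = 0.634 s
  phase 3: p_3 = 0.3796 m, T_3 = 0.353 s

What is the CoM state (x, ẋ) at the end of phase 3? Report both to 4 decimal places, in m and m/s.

phase 1: p=-0.2612, T=0.278, ωT=0.914787, cosh=1.448423, sinh=1.047820; start (x,ẋ)=(-0.145600, -0.064100) → end (x,ẋ)=(-0.114174, 0.305740)
phase 2: p=0.0198, T=0.634, ωT=2.086240, cosh=4.089365, sinh=3.965212; start (x,ẋ)=(-0.114174, 0.305740) → end (x,ẋ)=(-0.159647, -0.497795)
phase 3: p=0.3796, T=0.353, ωT=1.161582, cosh=1.753987, sinh=1.440996; start (x,ẋ)=(-0.159647, -0.497795) → end (x,ẋ)=(-0.784222, -3.430094)

x = -0.7842, ẋ = -3.4301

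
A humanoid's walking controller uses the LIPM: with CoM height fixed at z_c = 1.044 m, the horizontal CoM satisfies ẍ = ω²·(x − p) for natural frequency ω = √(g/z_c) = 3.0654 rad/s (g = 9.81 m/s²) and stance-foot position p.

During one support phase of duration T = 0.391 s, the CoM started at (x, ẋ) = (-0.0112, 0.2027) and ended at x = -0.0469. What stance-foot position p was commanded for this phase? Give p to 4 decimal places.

p = 0.1562

ωT = 3.0654·0.391 = 1.198571; cosh(ωT) = 1.808501, sinh(ωT) = 1.506876
x(T) = p + (x₀−p)·cosh(ωT) + (ẋ₀/ω)·sinh(ωT) ⇒ p·(1 − cosh) = x(T) − x₀·cosh − (ẋ₀/ω)·sinh
numerator   = -0.0469 − (-0.0112)·1.808501 − (0.2027/3.0654)·1.506876 = -0.126287
denominator = 1 − 1.808501 = -0.808501
p = -0.126287 / -0.808501 = 0.1562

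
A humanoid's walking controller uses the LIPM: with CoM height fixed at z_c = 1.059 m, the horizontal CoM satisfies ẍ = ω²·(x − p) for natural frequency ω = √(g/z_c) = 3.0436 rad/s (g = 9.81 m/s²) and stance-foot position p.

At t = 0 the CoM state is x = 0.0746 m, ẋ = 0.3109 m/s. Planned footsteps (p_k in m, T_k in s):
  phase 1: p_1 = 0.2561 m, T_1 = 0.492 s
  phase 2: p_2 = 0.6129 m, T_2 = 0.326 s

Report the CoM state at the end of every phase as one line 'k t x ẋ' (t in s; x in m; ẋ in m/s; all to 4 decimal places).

phase 1: p=0.2561, T=0.492, ωT=1.497451, cosh=2.346990, sinh=2.123291; start (x,ẋ)=(0.074600, 0.310900) → end (x,ẋ)=(0.047013, -0.443255)
phase 2: p=0.6129, T=0.326, ωT=0.992214, cosh=1.533977, sinh=1.163222; start (x,ẋ)=(0.047013, -0.443255) → end (x,ẋ)=(-0.424564, -2.683399)

1 0.4920 0.0470 -0.4433
2 0.8180 -0.4246 -2.6834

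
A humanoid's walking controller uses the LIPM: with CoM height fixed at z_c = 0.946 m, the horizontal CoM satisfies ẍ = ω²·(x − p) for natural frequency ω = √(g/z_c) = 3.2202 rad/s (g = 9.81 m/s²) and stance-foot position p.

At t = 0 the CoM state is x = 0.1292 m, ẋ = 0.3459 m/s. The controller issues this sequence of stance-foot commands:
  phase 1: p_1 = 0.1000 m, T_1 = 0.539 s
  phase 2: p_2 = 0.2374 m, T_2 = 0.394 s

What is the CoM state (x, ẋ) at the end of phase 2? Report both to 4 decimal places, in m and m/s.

x = 1.3499, ẋ = 3.7195

phase 1: p=0.1000, T=0.539, ωT=1.735688, cosh=2.924554, sinh=2.748275; start (x,ẋ)=(0.129200, 0.345900) → end (x,ẋ)=(0.480605, 1.270023)
phase 2: p=0.2374, T=0.394, ωT=1.268759, cosh=1.918808, sinh=1.637628; start (x,ẋ)=(0.480605, 1.270023) → end (x,ẋ)=(1.349931, 3.719468)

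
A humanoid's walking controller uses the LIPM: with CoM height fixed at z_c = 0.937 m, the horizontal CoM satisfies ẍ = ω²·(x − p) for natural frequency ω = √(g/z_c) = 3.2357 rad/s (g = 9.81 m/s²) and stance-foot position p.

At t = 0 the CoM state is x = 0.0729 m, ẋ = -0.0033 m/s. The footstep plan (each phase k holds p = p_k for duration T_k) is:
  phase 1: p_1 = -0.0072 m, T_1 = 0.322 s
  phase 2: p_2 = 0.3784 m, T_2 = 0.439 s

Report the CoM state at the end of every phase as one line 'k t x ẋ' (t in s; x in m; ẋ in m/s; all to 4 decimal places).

phase 1: p=-0.0072, T=0.322, ωT=1.041895, cosh=1.593685, sinh=1.240900; start (x,ẋ)=(0.072900, -0.003300) → end (x,ẋ)=(0.119189, 0.316357)
phase 2: p=0.3784, T=0.439, ωT=1.420472, cosh=2.190337, sinh=1.948737; start (x,ẋ)=(0.119189, 0.316357) → end (x,ẋ)=(0.001169, -0.941537)

1 0.3220 0.1192 0.3164
2 0.7610 0.0012 -0.9415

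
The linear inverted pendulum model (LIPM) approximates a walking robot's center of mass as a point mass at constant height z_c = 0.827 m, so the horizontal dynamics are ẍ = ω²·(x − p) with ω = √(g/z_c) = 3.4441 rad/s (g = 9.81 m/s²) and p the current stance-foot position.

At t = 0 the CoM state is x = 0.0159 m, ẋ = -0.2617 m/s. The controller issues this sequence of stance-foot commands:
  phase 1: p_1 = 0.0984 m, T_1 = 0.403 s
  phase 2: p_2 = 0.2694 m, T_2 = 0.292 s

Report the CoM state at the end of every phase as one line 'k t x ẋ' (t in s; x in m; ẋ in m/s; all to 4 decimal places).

phase 1: p=0.0984, T=0.403, ωT=1.387972, cosh=2.128149, sinh=1.878568; start (x,ẋ)=(0.015900, -0.261700) → end (x,ẋ)=(-0.219915, -1.090710)
phase 2: p=0.2694, T=0.292, ωT=1.005677, cosh=1.549777, sinh=1.183981; start (x,ẋ)=(-0.219915, -1.090710) → end (x,ẋ)=(-0.863884, -3.685662)

1 0.4030 -0.2199 -1.0907
2 0.6950 -0.8639 -3.6857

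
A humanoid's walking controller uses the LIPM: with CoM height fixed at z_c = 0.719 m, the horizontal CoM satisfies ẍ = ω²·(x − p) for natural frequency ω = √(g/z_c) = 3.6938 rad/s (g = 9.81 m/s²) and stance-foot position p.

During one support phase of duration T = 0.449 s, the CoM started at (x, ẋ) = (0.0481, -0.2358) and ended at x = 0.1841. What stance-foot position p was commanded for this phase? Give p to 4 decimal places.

p = -0.1248

ωT = 3.6938·0.449 = 1.658516; cosh(ωT) = 2.720967, sinh(ωT) = 2.530546
x(T) = p + (x₀−p)·cosh(ωT) + (ẋ₀/ω)·sinh(ωT) ⇒ p·(1 − cosh) = x(T) − x₀·cosh − (ẋ₀/ω)·sinh
numerator   = 0.1841 − (0.0481)·2.720967 − (-0.2358/3.6938)·2.530546 = 0.214763
denominator = 1 − 2.720967 = -1.720967
p = 0.214763 / -1.720967 = -0.1248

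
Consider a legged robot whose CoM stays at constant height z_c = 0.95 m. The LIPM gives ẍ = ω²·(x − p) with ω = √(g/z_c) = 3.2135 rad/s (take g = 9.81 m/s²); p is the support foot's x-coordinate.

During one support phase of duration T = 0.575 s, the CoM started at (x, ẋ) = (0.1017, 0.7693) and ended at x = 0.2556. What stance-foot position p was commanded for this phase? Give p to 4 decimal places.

p = 0.3623

ωT = 3.2135·0.575 = 1.847762; cosh(ωT) = 3.251597, sinh(ωT) = 3.094008
x(T) = p + (x₀−p)·cosh(ωT) + (ẋ₀/ω)·sinh(ωT) ⇒ p·(1 − cosh) = x(T) − x₀·cosh − (ẋ₀/ω)·sinh
numerator   = 0.2556 − (0.1017)·3.251597 − (0.7693/3.2135)·3.094008 = -0.815782
denominator = 1 − 3.251597 = -2.251597
p = -0.815782 / -2.251597 = 0.3623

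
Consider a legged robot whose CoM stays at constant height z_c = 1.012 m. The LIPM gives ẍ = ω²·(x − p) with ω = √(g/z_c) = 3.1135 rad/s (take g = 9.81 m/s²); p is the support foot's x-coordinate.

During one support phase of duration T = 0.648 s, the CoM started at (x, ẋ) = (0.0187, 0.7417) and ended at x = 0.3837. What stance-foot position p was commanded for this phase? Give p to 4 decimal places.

ωT = 3.1135·0.648 = 2.017548; cosh(ωT) = 3.826422, sinh(ωT) = 3.693441
x(T) = p + (x₀−p)·cosh(ωT) + (ẋ₀/ω)·sinh(ωT) ⇒ p·(1 − cosh) = x(T) − x₀·cosh − (ẋ₀/ω)·sinh
numerator   = 0.3837 − (0.0187)·3.826422 − (0.7417/3.1135)·3.693441 = -0.567708
denominator = 1 − 3.826422 = -2.826422
p = -0.567708 / -2.826422 = 0.2009

p = 0.2009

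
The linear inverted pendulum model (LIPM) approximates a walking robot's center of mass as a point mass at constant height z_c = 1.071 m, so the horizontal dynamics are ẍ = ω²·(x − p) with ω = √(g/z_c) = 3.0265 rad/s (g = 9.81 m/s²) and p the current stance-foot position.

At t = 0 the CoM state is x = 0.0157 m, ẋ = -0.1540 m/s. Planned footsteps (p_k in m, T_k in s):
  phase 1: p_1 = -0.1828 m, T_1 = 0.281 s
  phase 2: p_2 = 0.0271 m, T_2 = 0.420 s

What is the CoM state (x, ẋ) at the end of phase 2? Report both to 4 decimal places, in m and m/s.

x = 0.2543, ẋ = 0.7755

phase 1: p=-0.1828, T=0.281, ωT=0.850447, cosh=1.383958, sinh=0.956734; start (x,ẋ)=(0.015700, -0.154000) → end (x,ẋ)=(0.043233, 0.361638)
phase 2: p=0.0271, T=0.420, ωT=1.271130, cosh=1.922697, sinh=1.642182; start (x,ẋ)=(0.043233, 0.361638) → end (x,ẋ)=(0.254345, 0.775504)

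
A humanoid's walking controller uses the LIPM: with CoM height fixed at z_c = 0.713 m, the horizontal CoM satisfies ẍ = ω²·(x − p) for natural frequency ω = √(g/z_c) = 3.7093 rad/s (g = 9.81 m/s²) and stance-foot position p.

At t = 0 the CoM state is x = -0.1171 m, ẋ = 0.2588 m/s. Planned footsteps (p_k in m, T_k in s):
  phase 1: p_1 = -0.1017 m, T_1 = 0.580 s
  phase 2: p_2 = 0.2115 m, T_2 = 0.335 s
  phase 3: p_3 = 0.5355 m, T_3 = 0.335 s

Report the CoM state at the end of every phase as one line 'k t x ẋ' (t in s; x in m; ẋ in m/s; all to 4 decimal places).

1 0.5800 0.1271 0.8853
2 0.9150 0.4320 1.1639
3 1.2500 0.8396 1.5747

phase 1: p=-0.1017, T=0.580, ωT=2.151394, cosh=4.356578, sinh=4.240256; start (x,ẋ)=(-0.117100, 0.258800) → end (x,ẋ)=(0.127054, 0.885265)
phase 2: p=0.2115, T=0.335, ωT=1.242616, cosh=1.876646, sinh=1.588018; start (x,ẋ)=(0.127054, 0.885265) → end (x,ẋ)=(0.432022, 1.163905)
phase 3: p=0.5355, T=0.335, ωT=1.242616, cosh=1.876646, sinh=1.588018; start (x,ẋ)=(0.432022, 1.163905) → end (x,ẋ)=(0.839597, 1.574709)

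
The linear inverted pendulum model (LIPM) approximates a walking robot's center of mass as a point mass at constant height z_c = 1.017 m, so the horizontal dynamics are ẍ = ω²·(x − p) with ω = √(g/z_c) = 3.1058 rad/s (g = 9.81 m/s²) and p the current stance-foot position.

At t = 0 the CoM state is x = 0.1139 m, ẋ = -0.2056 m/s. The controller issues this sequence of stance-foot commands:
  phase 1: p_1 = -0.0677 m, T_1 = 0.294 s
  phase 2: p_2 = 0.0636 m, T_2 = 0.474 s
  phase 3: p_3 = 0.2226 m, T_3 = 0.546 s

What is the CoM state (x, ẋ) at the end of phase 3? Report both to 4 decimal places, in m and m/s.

phase 1: p=-0.0677, T=0.294, ωT=0.913105, cosh=1.446663, sinh=1.045386; start (x,ẋ)=(0.113900, -0.205600) → end (x,ẋ)=(0.125811, 0.292178)
phase 2: p=0.0636, T=0.474, ωT=1.472149, cosh=2.294012, sinh=2.064580; start (x,ẋ)=(0.125811, 0.292178) → end (x,ẋ)=(0.400537, 1.069165)
phase 3: p=0.2226, T=0.546, ωT=1.695767, cosh=2.817141, sinh=2.633683; start (x,ẋ)=(0.400537, 1.069165) → end (x,ẋ)=(1.630515, 4.467463)

x = 1.6305, ẋ = 4.4675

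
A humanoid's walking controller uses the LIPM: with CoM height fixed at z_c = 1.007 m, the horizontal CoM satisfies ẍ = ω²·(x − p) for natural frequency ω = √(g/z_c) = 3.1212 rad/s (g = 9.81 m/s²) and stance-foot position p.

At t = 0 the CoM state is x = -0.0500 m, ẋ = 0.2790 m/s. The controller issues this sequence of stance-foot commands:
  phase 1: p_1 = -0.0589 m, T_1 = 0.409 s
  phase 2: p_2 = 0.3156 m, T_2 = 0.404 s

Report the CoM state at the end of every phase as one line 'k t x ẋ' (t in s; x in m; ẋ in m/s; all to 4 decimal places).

1 0.4090 0.1060 0.5848
2 0.8130 0.2202 0.0533

phase 1: p=-0.0589, T=0.409, ωT=1.276571, cosh=1.931660, sinh=1.652667; start (x,ẋ)=(-0.050000, 0.279000) → end (x,ẋ)=(0.106022, 0.584842)
phase 2: p=0.3156, T=0.404, ωT=1.260965, cosh=1.906102, sinh=1.622722; start (x,ẋ)=(0.106022, 0.584842) → end (x,ẋ)=(0.220183, 0.053288)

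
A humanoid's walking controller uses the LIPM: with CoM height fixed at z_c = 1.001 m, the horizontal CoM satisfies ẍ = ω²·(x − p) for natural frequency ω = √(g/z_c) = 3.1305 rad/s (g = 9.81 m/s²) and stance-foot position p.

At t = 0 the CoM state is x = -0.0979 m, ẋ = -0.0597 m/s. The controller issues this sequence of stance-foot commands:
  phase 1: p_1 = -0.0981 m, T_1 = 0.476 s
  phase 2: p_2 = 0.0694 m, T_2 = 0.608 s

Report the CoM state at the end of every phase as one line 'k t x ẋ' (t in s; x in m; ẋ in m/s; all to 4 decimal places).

1 0.4760 -0.1378 -0.1379
2 1.0840 -0.7855 -2.6000

phase 1: p=-0.0981, T=0.476, ωT=1.490118, cosh=2.331483, sinh=2.106137; start (x,ẋ)=(-0.097900, -0.059700) → end (x,ẋ)=(-0.137799, -0.137871)
phase 2: p=0.0694, T=0.608, ωT=1.903344, cosh=3.428679, sinh=3.279610; start (x,ẋ)=(-0.137799, -0.137871) → end (x,ẋ)=(-0.785456, -2.599986)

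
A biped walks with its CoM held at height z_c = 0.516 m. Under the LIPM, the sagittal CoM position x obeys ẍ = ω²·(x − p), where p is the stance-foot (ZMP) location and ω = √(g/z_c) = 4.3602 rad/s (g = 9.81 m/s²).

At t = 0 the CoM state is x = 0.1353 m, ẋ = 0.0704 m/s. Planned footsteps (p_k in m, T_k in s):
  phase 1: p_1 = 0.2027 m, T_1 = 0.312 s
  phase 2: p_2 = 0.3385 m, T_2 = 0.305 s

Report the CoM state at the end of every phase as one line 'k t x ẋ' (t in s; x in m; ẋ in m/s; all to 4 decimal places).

1 0.3120 0.0921 -0.3888
2 0.6170 -0.3166 -2.6751

phase 1: p=0.2027, T=0.312, ωT=1.360382, cosh=2.077123, sinh=1.820560; start (x,ẋ)=(0.135300, 0.070400) → end (x,ẋ)=(0.092097, -0.388792)
phase 2: p=0.3385, T=0.305, ωT=1.329861, cosh=2.022516, sinh=1.758002; start (x,ẋ)=(0.092097, -0.388792) → end (x,ẋ)=(-0.316613, -2.675078)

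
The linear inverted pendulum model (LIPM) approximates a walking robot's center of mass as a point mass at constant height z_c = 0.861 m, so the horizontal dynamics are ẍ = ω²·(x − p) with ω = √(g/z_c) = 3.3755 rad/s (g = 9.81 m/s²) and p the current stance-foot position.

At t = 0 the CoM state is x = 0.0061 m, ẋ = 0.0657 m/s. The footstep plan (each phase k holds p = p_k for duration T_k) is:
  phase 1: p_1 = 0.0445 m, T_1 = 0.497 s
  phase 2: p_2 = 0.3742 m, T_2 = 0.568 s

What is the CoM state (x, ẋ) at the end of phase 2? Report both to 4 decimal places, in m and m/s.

x = -1.1170, ẋ = -4.8645

phase 1: p=0.0445, T=0.497, ωT=1.677624, cosh=2.769819, sinh=2.583001; start (x,ẋ)=(0.006100, 0.065700) → end (x,ẋ)=(-0.011586, -0.152829)
phase 2: p=0.3742, T=0.568, ωT=1.917284, cosh=3.474732, sinh=3.327726; start (x,ẋ)=(-0.011586, -0.152829) → end (x,ẋ)=(-1.116970, -4.864476)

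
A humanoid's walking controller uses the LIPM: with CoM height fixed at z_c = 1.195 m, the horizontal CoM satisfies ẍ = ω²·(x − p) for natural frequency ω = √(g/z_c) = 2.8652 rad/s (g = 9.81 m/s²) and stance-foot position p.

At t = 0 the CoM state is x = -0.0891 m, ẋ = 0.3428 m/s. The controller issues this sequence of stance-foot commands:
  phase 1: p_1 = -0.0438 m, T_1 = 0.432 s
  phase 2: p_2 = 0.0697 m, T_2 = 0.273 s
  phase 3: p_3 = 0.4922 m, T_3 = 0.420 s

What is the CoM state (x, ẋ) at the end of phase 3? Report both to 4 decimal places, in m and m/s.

x = 0.2341, ẋ = -0.3127

phase 1: p=-0.0438, T=0.432, ωT=1.237766, cosh=1.868967, sinh=1.578936; start (x,ẋ)=(-0.089100, 0.342800) → end (x,ẋ)=(0.060444, 0.435746)
phase 2: p=0.0697, T=0.273, ωT=0.782200, cosh=1.321837, sinh=0.864439; start (x,ẋ)=(0.060444, 0.435746) → end (x,ẋ)=(0.188931, 0.553060)
phase 3: p=0.4922, T=0.420, ωT=1.203384, cosh=1.815774, sinh=1.515597; start (x,ẋ)=(0.188931, 0.553060) → end (x,ẋ)=(0.234082, -0.312712)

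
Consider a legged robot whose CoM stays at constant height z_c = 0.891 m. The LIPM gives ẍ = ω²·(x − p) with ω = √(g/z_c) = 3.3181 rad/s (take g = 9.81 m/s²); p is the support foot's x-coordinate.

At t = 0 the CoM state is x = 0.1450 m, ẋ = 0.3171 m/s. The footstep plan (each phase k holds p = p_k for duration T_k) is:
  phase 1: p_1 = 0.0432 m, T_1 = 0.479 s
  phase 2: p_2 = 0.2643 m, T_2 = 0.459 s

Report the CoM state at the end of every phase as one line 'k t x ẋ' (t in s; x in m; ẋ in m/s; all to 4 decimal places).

1 0.4790 0.5274 1.6026
2 0.9380 1.9512 5.7564

phase 1: p=0.0432, T=0.479, ωT=1.589370, cosh=2.552357, sinh=2.348303; start (x,ẋ)=(0.145000, 0.317100) → end (x,ẋ)=(0.527450, 1.602568)
phase 2: p=0.2643, T=0.459, ωT=1.523008, cosh=2.402027, sinh=2.183972; start (x,ẋ)=(0.527450, 1.602568) → end (x,ẋ)=(1.951202, 5.756362)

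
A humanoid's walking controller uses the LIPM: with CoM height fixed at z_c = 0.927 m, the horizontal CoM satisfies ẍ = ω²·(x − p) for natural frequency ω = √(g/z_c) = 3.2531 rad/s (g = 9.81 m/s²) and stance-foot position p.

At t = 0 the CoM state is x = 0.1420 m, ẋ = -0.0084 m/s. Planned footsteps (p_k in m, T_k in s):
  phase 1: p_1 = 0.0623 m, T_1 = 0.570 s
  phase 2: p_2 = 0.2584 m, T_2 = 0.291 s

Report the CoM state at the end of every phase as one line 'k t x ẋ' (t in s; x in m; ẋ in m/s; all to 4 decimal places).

1 0.5700 0.3150 0.7802
2 0.8610 0.6048 1.3583

phase 1: p=0.0623, T=0.570, ωT=1.854267, cosh=3.271791, sinh=3.115224; start (x,ẋ)=(0.142000, -0.008400) → end (x,ẋ)=(0.315018, 0.780207)
phase 2: p=0.2584, T=0.291, ωT=0.946652, cosh=1.482553, sinh=1.094515; start (x,ẋ)=(0.315018, 0.780207) → end (x,ẋ)=(0.604842, 1.358290)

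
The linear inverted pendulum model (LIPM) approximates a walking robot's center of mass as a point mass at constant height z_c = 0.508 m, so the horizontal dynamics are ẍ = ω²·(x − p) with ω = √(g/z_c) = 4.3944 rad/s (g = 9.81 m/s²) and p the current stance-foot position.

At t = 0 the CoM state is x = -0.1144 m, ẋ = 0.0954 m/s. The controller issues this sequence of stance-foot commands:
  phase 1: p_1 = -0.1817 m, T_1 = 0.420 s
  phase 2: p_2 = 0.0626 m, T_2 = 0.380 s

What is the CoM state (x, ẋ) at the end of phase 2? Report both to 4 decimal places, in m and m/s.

phase 1: p=-0.1817, T=0.420, ωT=1.845648, cosh=3.245062, sinh=3.087139; start (x,ẋ)=(-0.114400, 0.095400) → end (x,ẋ)=(0.103713, 1.222579)
phase 2: p=0.0626, T=0.380, ωT=1.669872, cosh=2.749880, sinh=2.561608; start (x,ẋ)=(0.103713, 1.222579) → end (x,ẋ)=(0.888328, 3.824741)

x = 0.8883, ẋ = 3.8247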